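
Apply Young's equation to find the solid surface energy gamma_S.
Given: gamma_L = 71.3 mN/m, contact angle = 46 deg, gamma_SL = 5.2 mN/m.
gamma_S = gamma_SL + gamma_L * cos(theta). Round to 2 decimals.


theta_rad = 46 * pi/180 = 0.802851
gamma_S = 5.2 + 71.3 * cos(0.802851)
= 54.73 mN/m

54.73


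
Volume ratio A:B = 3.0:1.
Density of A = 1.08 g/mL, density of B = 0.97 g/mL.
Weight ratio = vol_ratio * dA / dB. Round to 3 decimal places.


Wt ratio = 3.0 * 1.08 / 0.97
= 3.340

3.340


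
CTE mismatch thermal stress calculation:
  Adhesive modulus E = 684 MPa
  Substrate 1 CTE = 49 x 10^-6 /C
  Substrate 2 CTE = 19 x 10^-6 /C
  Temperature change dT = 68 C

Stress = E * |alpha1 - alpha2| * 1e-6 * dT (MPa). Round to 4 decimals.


delta_alpha = |49 - 19| = 30 x 10^-6/C
Stress = 684 * 30e-6 * 68
= 1.3954 MPa

1.3954


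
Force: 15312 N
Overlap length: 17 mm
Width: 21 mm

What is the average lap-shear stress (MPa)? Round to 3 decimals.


Average shear stress = F / (overlap * width)
= 15312 / (17 * 21)
= 42.891 MPa

42.891


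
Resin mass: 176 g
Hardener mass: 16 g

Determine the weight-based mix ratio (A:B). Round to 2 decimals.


Ratio = 176 / 16 = 11.00

11.00


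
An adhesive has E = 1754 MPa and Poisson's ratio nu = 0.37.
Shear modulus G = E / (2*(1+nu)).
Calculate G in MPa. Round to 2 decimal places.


G = 1754 / (2*(1+0.37))
= 1754 / 2.74
= 640.15 MPa

640.15


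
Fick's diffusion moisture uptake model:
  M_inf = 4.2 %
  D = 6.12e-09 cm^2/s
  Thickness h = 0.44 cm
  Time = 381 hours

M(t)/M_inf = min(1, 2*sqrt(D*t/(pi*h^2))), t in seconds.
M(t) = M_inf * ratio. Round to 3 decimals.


t_sec = 381 * 3600 = 1371600
ratio = 2*sqrt(6.12e-09*1371600/(pi*0.44^2))
= min(1, 0.234959)
= 0.234959
M(t) = 4.2 * 0.234959 = 0.987 %

0.987


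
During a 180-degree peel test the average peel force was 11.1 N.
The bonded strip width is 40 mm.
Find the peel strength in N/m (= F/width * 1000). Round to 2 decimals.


Peel strength = F/width * 1000
= 11.1 / 40 * 1000
= 277.50 N/m

277.50


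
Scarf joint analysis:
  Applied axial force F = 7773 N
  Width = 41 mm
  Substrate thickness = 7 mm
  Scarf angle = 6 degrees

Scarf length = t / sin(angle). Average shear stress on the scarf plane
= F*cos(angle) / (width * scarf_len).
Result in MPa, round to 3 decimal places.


Scarf length = 7 / sin(6 deg) = 66.9674 mm
cos(6 deg) = 0.994522
Shear = 7773 * 0.994522 / (41 * 66.9674)
= 2.816 MPa

2.816


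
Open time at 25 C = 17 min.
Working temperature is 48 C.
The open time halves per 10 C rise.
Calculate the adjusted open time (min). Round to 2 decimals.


factor = 2^((48 - 25) / 10) = 4.9246
ot = 17 / 4.9246 = 3.45 min

3.45


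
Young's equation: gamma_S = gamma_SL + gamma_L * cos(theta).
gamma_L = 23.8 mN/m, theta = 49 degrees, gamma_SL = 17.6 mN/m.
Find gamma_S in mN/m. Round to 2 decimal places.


cos(49 deg) = 0.656059
gamma_S = 17.6 + 23.8 * 0.656059
= 33.21 mN/m

33.21


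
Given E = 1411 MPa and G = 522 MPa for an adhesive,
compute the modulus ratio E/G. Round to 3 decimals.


E/G ratio = 1411 / 522 = 2.703

2.703


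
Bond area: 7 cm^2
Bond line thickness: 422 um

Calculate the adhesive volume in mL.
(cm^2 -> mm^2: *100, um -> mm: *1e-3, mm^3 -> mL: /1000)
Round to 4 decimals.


V = 7*100 * 422*1e-3 / 1000
= 0.2954 mL

0.2954


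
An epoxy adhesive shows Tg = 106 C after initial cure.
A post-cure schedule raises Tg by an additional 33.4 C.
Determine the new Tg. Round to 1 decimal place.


New Tg = 106 + 33.4
= 139.4 C

139.4


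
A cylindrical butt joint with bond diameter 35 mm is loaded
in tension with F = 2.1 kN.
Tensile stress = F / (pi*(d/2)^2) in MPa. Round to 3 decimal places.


Area = pi * (35/2)^2 = 962.1128 mm^2
Stress = 2.1*1000 / 962.1128
= 2.183 MPa

2.183


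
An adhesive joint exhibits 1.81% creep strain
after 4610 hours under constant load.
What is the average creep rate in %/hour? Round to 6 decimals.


Creep rate = strain / time
= 1.81 / 4610
= 0.000393 %/h

0.000393


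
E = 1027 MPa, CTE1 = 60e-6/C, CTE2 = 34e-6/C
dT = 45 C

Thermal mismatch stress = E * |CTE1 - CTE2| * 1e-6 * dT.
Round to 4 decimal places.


= 1027 * 26e-6 * 45
= 1.2016 MPa

1.2016


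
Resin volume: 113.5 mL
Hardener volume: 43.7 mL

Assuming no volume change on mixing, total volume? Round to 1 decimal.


V_total = 113.5 + 43.7 = 157.2 mL

157.2


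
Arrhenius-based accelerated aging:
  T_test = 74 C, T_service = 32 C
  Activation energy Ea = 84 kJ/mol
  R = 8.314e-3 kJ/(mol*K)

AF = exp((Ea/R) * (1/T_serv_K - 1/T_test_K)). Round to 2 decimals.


T_test_K = 347.15, T_serv_K = 305.15
AF = exp((84/8.314e-3) * (1/305.15 - 1/347.15))
= 54.92

54.92


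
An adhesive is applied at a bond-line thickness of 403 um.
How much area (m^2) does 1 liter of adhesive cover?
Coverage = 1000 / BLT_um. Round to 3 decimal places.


Coverage = 1000 / 403 = 2.481 m^2

2.481


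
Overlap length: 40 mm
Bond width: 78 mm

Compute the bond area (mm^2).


Bond area = 40 * 78 = 3120 mm^2

3120


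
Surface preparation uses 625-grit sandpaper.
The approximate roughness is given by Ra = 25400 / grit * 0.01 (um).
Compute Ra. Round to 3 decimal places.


Ra = 25400 / 625 * 0.01
= 254 / 625
= 0.406 um

0.406


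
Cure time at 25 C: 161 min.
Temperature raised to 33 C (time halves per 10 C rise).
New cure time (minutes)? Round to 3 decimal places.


Acceleration factor = 2^(8/10) = 1.7411
New time = 161 / 1.7411 = 92.470 min

92.470


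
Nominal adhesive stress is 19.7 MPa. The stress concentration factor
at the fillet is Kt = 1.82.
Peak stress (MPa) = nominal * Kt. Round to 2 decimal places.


Peak = 19.7 * 1.82 = 35.85 MPa

35.85


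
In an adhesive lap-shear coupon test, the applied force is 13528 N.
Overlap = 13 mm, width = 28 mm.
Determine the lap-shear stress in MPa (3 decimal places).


stress = F / (overlap * width)
= 13528 / (13 * 28)
= 37.165 MPa

37.165


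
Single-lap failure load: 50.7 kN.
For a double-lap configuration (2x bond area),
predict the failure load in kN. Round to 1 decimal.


Failure load = 50.7 * 2 = 101.4 kN

101.4


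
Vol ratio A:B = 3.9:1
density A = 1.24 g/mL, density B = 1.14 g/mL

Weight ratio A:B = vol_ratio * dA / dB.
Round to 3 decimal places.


Weight ratio = 3.9 * 1.24 / 1.14
= 4.242

4.242


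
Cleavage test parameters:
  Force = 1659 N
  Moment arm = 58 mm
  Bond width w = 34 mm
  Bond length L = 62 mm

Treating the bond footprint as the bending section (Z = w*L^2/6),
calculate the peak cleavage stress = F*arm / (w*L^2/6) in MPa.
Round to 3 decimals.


M = 1659 * 58 = 96222 N*mm
Z = 34 * 62^2 / 6 = 130696 / 6 mm^3
sigma = M / Z = 6 * 96222 / 130696 = 577332 / 130696
= 4.417 MPa

4.417


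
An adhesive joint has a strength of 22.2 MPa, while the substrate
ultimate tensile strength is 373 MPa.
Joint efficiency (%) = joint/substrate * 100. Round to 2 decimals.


Efficiency = 22.2 / 373 * 100
= 5.95%

5.95


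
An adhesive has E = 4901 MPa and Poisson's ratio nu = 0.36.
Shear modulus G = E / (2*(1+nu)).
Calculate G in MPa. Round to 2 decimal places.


G = 4901 / (2*(1+0.36))
= 4901 / 2.72
= 1801.84 MPa

1801.84


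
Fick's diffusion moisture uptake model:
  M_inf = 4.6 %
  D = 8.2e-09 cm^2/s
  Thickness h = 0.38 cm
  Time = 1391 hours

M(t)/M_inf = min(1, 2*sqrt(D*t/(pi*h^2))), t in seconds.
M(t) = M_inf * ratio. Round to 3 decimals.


t_sec = 1391 * 3600 = 5007600
ratio = 2*sqrt(8.2e-09*5007600/(pi*0.38^2))
= min(1, 0.601718)
= 0.601718
M(t) = 4.6 * 0.601718 = 2.768 %

2.768


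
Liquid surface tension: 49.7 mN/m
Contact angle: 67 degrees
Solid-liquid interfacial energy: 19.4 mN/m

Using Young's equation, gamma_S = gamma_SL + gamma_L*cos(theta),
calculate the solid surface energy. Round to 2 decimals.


gamma_S = 19.4 + 49.7 * cos(67)
= 38.82 mN/m

38.82


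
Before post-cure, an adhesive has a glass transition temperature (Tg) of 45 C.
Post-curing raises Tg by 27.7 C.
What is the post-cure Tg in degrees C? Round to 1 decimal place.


Tg_post = Tg_base + delta_Tg
= 45 + 27.7
= 72.7 C

72.7


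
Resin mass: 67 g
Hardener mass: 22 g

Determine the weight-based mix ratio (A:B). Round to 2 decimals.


Ratio = 67 / 22 = 3.05

3.05


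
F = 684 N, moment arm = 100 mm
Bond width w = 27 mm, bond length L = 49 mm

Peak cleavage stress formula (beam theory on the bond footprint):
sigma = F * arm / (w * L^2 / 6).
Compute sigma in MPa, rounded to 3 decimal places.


sigma = (684 * 100) / (27 * 2401 / 6)
= 68400 * 6 / 64827
= 410400 / 64827
= 6.331 MPa

6.331


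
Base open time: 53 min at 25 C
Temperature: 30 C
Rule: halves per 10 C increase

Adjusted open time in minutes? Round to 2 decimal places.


Acceleration = 2^((30-25)/10) = 1.4142
Open time = 53 / 1.4142 = 37.48 min

37.48


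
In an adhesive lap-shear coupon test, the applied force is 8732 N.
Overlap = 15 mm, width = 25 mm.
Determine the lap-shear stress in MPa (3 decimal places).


stress = F / (overlap * width)
= 8732 / (15 * 25)
= 23.285 MPa

23.285


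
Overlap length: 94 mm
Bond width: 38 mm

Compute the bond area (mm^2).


Bond area = 94 * 38 = 3572 mm^2

3572


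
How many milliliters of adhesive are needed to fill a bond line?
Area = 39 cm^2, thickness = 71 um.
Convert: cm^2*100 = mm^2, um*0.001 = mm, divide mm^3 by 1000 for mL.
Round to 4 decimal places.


= (39 * 100) * (71 * 0.001) / 1000
= 0.2769 mL

0.2769


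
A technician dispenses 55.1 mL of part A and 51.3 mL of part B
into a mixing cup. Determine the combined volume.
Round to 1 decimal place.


Combined volume = 55.1 + 51.3
= 106.4 mL

106.4


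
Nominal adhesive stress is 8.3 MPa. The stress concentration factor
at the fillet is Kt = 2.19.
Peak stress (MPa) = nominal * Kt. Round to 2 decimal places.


Peak = 8.3 * 2.19 = 18.18 MPa

18.18


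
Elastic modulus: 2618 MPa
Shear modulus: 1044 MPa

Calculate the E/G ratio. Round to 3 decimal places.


E / G = 2618 / 1044 = 2.508

2.508


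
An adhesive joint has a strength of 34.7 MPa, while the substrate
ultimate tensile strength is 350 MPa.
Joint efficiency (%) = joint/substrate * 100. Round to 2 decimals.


Efficiency = 34.7 / 350 * 100
= 9.91%

9.91


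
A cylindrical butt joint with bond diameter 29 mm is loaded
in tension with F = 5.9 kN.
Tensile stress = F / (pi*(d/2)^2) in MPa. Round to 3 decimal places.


Area = pi * (29/2)^2 = 660.5199 mm^2
Stress = 5.9*1000 / 660.5199
= 8.932 MPa

8.932


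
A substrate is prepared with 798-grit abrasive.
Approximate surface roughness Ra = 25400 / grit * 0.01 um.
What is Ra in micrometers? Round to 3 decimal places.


Ra = 25400 / 798 * 0.01 = 0.318 um

0.318


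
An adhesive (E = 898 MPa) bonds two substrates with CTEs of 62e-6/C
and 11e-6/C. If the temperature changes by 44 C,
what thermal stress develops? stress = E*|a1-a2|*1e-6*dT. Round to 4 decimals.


Stress = 898 * |62 - 11| * 1e-6 * 44
= 2.0151 MPa

2.0151


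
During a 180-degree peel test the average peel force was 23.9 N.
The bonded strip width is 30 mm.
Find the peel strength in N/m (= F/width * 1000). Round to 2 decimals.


Peel strength = F/width * 1000
= 23.9 / 30 * 1000
= 796.67 N/m

796.67


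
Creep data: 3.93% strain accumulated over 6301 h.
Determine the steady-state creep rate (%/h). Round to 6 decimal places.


Rate = 3.93 / 6301 = 0.000624 %/h

0.000624


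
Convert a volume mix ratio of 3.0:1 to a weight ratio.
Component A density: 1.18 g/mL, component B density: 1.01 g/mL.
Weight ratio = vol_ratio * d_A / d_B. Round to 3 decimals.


= 3.0 * 1.18 / 1.01 = 3.505

3.505


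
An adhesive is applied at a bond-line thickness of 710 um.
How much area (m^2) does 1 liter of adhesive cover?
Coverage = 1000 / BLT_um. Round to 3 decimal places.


Coverage = 1000 / 710 = 1.408 m^2

1.408


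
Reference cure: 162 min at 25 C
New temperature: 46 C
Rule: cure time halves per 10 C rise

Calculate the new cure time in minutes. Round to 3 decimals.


factor = 2^((46-25)/10) = 4.2871
t_new = 162 / 4.2871 = 37.788 min

37.788


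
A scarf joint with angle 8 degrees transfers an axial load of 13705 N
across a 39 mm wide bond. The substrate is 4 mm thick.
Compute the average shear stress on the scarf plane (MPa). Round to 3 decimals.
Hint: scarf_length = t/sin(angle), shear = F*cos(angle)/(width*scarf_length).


scarf_length = 4 / sin(8 deg) = 28.7412 mm
cos(8 deg) = 0.990268
shear stress = 13705 * 0.990268 / (39 * 28.7412)
= 12.108 MPa

12.108


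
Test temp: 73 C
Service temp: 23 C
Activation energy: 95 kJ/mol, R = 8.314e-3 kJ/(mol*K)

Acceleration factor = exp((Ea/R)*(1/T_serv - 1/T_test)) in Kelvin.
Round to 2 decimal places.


AF = exp((95/0.008314)*(1/296.15 - 1/346.15))
= 263.28

263.28


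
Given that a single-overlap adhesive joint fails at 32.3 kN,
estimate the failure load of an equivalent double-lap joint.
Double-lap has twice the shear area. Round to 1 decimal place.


Double-lap factor = 2
Expected load = 32.3 * 2 = 64.6 kN

64.6


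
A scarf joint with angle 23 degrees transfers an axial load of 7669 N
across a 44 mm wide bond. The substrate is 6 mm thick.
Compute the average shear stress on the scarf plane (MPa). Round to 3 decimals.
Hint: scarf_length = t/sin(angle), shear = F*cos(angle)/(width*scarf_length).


scarf_length = 6 / sin(23 deg) = 15.3558 mm
cos(23 deg) = 0.920505
shear stress = 7669 * 0.920505 / (44 * 15.3558)
= 10.448 MPa

10.448


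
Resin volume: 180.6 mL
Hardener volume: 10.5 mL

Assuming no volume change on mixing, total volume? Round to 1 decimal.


V_total = 180.6 + 10.5 = 191.1 mL

191.1


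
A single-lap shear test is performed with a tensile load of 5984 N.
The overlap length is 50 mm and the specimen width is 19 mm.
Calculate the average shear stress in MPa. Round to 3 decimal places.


Shear stress = F / (overlap * width)
= 5984 / (50 * 19)
= 5984 / 950
= 6.299 MPa

6.299


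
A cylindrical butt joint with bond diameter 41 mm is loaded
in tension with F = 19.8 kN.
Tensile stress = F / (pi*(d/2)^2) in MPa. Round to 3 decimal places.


Area = pi * (41/2)^2 = 1320.2543 mm^2
Stress = 19.8*1000 / 1320.2543
= 14.997 MPa

14.997


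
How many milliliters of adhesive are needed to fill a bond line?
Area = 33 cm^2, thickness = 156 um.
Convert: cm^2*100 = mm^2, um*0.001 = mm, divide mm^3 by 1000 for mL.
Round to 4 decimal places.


= (33 * 100) * (156 * 0.001) / 1000
= 0.5148 mL

0.5148


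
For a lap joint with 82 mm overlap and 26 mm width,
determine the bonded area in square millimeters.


Area = 82 * 26 = 2132 mm^2

2132


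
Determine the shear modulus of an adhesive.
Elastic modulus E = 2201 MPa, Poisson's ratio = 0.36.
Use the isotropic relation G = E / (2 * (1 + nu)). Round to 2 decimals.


G = 2201 / (2*(1+0.36)) = 2201 / 2.72
= 809.19 MPa

809.19


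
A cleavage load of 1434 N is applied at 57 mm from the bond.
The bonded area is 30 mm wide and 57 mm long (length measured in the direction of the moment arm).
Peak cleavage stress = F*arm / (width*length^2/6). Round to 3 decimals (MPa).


Moment = 1434 * 57 = 81738 N*mm
Section modulus = 30 * 3249 / 6 = 97470 / 6 mm^3
Stress = 81738 / (97470 / 6) = 490428 / 97470
= 5.032 MPa

5.032


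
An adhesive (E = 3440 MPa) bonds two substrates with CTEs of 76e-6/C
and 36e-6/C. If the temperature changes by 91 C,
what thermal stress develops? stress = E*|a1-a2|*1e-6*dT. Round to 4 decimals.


Stress = 3440 * |76 - 36| * 1e-6 * 91
= 12.5216 MPa

12.5216


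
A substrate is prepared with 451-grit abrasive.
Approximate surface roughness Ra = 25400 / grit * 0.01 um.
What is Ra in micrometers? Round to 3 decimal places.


Ra = 25400 / 451 * 0.01 = 0.563 um

0.563


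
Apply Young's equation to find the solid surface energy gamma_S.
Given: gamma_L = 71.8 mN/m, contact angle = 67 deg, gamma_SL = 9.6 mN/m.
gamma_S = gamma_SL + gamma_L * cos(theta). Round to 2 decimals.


theta_rad = 67 * pi/180 = 1.169371
gamma_S = 9.6 + 71.8 * cos(1.169371)
= 37.65 mN/m

37.65


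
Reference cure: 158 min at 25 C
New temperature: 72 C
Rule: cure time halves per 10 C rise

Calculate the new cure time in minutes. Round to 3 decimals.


factor = 2^((72-25)/10) = 25.9921
t_new = 158 / 25.9921 = 6.079 min

6.079


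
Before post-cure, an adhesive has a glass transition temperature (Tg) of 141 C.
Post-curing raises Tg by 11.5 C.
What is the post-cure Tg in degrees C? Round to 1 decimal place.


Tg_post = Tg_base + delta_Tg
= 141 + 11.5
= 152.5 C

152.5


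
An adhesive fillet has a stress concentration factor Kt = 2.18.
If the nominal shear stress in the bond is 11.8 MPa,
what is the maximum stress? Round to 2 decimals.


Max stress = 11.8 * 2.18 = 25.72 MPa

25.72


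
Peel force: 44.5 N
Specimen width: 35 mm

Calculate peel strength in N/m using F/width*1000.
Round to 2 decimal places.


Peel strength = 44.5 / 35 * 1000 = 1271.43 N/m

1271.43


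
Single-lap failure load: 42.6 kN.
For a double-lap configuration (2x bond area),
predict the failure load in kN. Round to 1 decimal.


Failure load = 42.6 * 2 = 85.2 kN

85.2


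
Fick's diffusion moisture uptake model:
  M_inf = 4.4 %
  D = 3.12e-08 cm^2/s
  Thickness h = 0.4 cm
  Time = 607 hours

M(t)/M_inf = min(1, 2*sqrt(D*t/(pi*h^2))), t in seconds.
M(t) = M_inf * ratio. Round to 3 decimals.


t_sec = 607 * 3600 = 2185200
ratio = 2*sqrt(3.12e-08*2185200/(pi*0.4^2))
= min(1, 0.736577)
= 0.736577
M(t) = 4.4 * 0.736577 = 3.241 %

3.241


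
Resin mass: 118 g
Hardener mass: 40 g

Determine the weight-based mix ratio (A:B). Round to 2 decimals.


Ratio = 118 / 40 = 2.95

2.95


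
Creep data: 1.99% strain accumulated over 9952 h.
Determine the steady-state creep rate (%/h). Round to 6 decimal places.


Rate = 1.99 / 9952 = 0.000200 %/h

0.000200


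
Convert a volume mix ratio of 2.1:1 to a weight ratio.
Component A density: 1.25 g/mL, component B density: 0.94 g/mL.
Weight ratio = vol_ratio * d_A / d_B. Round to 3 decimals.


= 2.1 * 1.25 / 0.94 = 2.793

2.793


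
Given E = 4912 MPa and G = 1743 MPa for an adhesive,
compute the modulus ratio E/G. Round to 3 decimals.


E/G ratio = 4912 / 1743 = 2.818

2.818


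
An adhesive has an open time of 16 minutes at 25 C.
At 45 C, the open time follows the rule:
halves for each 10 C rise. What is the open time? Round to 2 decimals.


Factor = 2^((45-25)/10) = 4.0000
Open time = 16 / 4.0000 = 4.00 min

4.00


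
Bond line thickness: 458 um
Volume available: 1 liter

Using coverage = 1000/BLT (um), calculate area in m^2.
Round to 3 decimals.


1 L = 1e6 mm^3, thickness = 458 um = 0.458 mm
Area = 1e6 / 0.458 mm^2 = (1e6 / 0.458) / 1e6 m^2 = 1000 / 458 m^2
= 2.183 m^2

2.183


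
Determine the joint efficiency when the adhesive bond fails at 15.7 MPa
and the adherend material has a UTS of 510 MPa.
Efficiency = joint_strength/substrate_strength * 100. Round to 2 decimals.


Joint efficiency = 15.7 / 510 * 100
= 3.08%

3.08


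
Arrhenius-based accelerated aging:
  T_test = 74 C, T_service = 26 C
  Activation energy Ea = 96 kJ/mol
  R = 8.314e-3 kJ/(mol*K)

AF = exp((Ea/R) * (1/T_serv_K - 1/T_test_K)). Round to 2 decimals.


T_test_K = 347.15, T_serv_K = 299.15
AF = exp((96/8.314e-3) * (1/299.15 - 1/347.15))
= 207.89

207.89


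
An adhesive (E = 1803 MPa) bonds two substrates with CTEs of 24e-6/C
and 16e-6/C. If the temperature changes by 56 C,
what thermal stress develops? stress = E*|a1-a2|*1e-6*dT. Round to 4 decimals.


Stress = 1803 * |24 - 16| * 1e-6 * 56
= 0.8077 MPa

0.8077


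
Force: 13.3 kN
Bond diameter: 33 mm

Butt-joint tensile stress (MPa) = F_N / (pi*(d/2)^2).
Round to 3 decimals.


F_N = 13.3 * 1000 = 13300.0 N
A = pi*(16.5)^2 = 855.2986 mm^2
stress = 13300.0 / 855.2986 = 15.550 MPa

15.550


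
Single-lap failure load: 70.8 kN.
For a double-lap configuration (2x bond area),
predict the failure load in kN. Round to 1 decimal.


Failure load = 70.8 * 2 = 141.6 kN

141.6


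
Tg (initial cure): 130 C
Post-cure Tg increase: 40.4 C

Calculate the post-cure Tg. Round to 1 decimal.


Post-cure Tg = 130 + 40.4 = 170.4 C

170.4


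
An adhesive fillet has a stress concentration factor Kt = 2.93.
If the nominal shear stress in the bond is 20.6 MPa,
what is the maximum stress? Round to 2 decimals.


Max stress = 20.6 * 2.93 = 60.36 MPa

60.36


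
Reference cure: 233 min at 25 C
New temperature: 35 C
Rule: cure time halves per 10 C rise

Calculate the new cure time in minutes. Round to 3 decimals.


factor = 2^((35-25)/10) = 2.0000
t_new = 233 / 2.0000 = 116.500 min

116.500


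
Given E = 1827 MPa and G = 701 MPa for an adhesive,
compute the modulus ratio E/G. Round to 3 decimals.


E/G ratio = 1827 / 701 = 2.606

2.606


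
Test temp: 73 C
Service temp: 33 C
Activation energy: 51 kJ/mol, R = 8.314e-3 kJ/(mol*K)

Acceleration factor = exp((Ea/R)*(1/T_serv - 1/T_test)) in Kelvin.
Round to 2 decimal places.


AF = exp((51/0.008314)*(1/306.15 - 1/346.15))
= 10.13

10.13


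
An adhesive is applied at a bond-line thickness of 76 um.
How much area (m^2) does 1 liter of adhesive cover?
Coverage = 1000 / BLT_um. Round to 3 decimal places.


Coverage = 1000 / 76 = 13.158 m^2

13.158


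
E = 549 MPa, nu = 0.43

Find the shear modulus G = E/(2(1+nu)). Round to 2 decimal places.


G = 549 / (2 * 1.43)
= 191.96 MPa

191.96


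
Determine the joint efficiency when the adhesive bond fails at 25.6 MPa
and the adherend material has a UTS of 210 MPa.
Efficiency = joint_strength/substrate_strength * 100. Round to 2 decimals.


Joint efficiency = 25.6 / 210 * 100
= 12.19%

12.19


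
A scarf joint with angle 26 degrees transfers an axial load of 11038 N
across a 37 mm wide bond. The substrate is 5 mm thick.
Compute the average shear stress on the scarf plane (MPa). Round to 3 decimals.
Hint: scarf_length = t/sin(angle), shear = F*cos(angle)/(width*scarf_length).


scarf_length = 5 / sin(26 deg) = 11.4059 mm
cos(26 deg) = 0.898794
shear stress = 11038 * 0.898794 / (37 * 11.4059)
= 23.508 MPa

23.508


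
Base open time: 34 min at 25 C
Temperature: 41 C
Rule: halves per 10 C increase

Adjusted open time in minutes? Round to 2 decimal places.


Acceleration = 2^((41-25)/10) = 3.0314
Open time = 34 / 3.0314 = 11.22 min

11.22


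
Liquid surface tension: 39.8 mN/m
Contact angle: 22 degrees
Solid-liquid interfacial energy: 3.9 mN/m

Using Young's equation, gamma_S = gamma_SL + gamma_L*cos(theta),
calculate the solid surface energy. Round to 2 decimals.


gamma_S = 3.9 + 39.8 * cos(22)
= 40.80 mN/m

40.80


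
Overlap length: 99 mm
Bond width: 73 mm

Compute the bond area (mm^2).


Bond area = 99 * 73 = 7227 mm^2

7227


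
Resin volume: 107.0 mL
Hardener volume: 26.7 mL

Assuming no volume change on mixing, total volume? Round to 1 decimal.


V_total = 107.0 + 26.7 = 133.7 mL

133.7


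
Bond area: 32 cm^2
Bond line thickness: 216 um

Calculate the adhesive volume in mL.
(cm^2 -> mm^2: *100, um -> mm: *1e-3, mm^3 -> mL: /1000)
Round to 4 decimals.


V = 32*100 * 216*1e-3 / 1000
= 0.6912 mL

0.6912


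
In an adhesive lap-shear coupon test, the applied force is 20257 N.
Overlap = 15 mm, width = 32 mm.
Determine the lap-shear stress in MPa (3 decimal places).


stress = F / (overlap * width)
= 20257 / (15 * 32)
= 42.202 MPa

42.202


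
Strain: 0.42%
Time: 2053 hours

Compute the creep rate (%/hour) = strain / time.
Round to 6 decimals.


Creep rate = 0.42 / 2053
= 0.000205 %/h

0.000205


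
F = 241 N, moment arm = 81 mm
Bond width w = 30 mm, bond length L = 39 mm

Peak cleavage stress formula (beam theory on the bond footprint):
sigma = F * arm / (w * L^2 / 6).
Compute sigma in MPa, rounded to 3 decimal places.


sigma = (241 * 81) / (30 * 1521 / 6)
= 19521 * 6 / 45630
= 117126 / 45630
= 2.567 MPa

2.567


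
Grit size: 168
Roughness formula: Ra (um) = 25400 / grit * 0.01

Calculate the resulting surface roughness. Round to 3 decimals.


Ra = 25400 / 168 * 0.01
= 1.512 um

1.512


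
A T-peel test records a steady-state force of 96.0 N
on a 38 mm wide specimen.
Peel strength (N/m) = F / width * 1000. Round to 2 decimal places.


Peel strength = 96.0 / 38 * 1000
= 2526.32 N/m

2526.32


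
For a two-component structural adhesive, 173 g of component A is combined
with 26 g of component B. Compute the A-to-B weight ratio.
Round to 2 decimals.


Weight ratio A:B = 173 / 26
= 6.65

6.65


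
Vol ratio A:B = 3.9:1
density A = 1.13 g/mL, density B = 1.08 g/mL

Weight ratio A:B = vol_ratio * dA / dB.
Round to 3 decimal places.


Weight ratio = 3.9 * 1.13 / 1.08
= 4.081

4.081


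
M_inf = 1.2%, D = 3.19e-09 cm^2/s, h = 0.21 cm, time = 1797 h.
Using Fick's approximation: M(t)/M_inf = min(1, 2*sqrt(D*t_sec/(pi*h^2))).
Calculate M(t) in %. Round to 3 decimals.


t = 6469200 s
ratio = min(1, 2*sqrt(3.19e-09*6469200/(pi*0.0441)))
= 0.771892
M(t) = 1.2 * 0.771892 = 0.926%

0.926


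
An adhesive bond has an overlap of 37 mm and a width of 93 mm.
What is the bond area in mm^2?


Bond area = overlap * width
= 37 * 93
= 3441 mm^2

3441


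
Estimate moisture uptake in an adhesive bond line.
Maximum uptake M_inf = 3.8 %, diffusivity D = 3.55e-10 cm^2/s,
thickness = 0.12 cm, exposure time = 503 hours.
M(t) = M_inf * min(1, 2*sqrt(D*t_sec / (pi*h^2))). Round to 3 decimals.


Convert time: 503 h = 1810800 s
ratio = min(1, 2*sqrt(3.55e-10*1810800/(pi*0.12^2)))
= 0.238409
M(t) = 3.8 * 0.238409 = 0.906%

0.906


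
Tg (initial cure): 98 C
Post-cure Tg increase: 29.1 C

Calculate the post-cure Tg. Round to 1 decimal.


Post-cure Tg = 98 + 29.1 = 127.1 C

127.1


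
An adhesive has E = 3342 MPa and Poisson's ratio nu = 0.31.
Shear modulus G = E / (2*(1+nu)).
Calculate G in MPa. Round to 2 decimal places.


G = 3342 / (2*(1+0.31))
= 3342 / 2.62
= 1275.57 MPa

1275.57


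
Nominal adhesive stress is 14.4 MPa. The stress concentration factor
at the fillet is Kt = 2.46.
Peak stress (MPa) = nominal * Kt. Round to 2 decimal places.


Peak = 14.4 * 2.46 = 35.42 MPa

35.42


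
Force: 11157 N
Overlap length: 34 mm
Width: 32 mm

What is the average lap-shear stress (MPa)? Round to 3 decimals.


Average shear stress = F / (overlap * width)
= 11157 / (34 * 32)
= 10.255 MPa

10.255


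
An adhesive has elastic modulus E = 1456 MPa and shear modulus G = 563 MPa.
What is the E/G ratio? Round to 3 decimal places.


E/G = 1456 / 563 = 2.586

2.586


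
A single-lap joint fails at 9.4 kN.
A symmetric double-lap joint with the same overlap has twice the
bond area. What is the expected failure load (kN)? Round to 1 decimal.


Double-lap load = 2 * 9.4 = 18.8 kN

18.8


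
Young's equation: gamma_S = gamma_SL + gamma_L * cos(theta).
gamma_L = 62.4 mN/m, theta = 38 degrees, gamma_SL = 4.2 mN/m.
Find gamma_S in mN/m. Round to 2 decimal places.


cos(38 deg) = 0.788011
gamma_S = 4.2 + 62.4 * 0.788011
= 53.37 mN/m

53.37


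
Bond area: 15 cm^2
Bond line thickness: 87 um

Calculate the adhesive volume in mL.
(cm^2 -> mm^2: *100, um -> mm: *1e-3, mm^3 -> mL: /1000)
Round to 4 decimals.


V = 15*100 * 87*1e-3 / 1000
= 0.1305 mL

0.1305


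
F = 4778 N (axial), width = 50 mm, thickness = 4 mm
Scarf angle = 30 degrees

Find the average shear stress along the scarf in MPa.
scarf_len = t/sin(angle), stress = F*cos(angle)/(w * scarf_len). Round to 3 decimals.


scarf_len = 4/sin(30 deg) = 8.0000
cos(30 deg) = 0.866025
stress = 4778*0.866025/(50*8.0000) = 10.345 MPa

10.345


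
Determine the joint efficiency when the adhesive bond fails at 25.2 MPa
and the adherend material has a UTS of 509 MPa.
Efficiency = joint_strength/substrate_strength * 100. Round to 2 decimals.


Joint efficiency = 25.2 / 509 * 100
= 4.95%

4.95


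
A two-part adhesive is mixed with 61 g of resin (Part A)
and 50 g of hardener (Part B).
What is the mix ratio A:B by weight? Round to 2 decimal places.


Mix ratio = mass_A / mass_B
= 61 / 50
= 1.22

1.22


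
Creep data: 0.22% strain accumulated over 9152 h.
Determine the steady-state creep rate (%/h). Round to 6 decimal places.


Rate = 0.22 / 9152 = 0.000024 %/h

0.000024


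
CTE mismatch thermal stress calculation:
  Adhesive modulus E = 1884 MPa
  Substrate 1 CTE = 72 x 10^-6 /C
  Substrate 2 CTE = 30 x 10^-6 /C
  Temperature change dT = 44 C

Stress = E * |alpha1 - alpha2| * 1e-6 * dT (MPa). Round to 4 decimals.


delta_alpha = |72 - 30| = 42 x 10^-6/C
Stress = 1884 * 42e-6 * 44
= 3.4816 MPa

3.4816


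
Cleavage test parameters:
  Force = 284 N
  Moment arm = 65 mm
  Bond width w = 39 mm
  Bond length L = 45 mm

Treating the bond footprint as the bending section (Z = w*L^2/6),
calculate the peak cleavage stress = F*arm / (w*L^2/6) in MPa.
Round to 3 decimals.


M = 284 * 65 = 18460 N*mm
Z = 39 * 45^2 / 6 = 78975 / 6 mm^3
sigma = M / Z = 6 * 18460 / 78975 = 110760 / 78975
= 1.402 MPa

1.402


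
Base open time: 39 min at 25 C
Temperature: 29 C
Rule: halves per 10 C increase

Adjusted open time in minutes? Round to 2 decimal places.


Acceleration = 2^((29-25)/10) = 1.3195
Open time = 39 / 1.3195 = 29.56 min

29.56


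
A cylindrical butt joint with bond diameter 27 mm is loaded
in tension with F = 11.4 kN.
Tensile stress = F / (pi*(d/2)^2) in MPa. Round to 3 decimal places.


Area = pi * (27/2)^2 = 572.5553 mm^2
Stress = 11.4*1000 / 572.5553
= 19.911 MPa

19.911


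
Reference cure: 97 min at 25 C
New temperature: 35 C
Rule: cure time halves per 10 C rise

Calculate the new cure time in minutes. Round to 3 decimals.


factor = 2^((35-25)/10) = 2.0000
t_new = 97 / 2.0000 = 48.500 min

48.500


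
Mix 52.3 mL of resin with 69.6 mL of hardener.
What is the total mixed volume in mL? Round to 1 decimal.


Total = 52.3 + 69.6 = 121.9 mL

121.9


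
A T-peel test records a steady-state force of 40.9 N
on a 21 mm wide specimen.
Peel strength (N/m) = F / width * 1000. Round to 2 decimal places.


Peel strength = 40.9 / 21 * 1000
= 1947.62 N/m

1947.62


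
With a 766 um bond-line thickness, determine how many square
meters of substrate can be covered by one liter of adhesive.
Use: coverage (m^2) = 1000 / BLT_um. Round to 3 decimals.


Coverage = 1000 / 766 = 1.305 m^2

1.305


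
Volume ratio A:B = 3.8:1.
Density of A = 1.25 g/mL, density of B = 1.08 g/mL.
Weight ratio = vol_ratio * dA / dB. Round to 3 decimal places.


Wt ratio = 3.8 * 1.25 / 1.08
= 4.398

4.398


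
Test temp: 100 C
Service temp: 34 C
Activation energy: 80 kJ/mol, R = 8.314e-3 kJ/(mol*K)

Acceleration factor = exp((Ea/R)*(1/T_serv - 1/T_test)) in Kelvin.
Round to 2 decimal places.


AF = exp((80/0.008314)*(1/307.15 - 1/373.15))
= 254.94

254.94


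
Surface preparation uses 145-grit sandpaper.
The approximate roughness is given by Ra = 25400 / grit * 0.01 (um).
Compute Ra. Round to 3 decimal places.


Ra = 25400 / 145 * 0.01
= 254 / 145
= 1.752 um

1.752


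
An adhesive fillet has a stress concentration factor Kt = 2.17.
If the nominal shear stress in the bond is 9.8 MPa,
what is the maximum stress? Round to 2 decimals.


Max stress = 9.8 * 2.17 = 21.27 MPa

21.27


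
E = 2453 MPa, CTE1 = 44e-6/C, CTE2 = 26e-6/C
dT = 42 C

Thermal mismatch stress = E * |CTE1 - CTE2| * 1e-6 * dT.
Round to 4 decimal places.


= 2453 * 18e-6 * 42
= 1.8545 MPa

1.8545


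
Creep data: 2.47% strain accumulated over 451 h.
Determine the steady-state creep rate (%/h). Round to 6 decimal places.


Rate = 2.47 / 451 = 0.005477 %/h

0.005477


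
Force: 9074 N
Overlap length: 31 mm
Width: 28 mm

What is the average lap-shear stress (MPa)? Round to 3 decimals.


Average shear stress = F / (overlap * width)
= 9074 / (31 * 28)
= 10.454 MPa

10.454


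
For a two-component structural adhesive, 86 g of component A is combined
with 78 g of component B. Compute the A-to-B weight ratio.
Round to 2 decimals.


Weight ratio A:B = 86 / 78
= 1.10

1.10


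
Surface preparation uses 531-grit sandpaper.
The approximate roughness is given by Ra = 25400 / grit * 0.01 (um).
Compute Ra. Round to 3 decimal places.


Ra = 25400 / 531 * 0.01
= 254 / 531
= 0.478 um

0.478


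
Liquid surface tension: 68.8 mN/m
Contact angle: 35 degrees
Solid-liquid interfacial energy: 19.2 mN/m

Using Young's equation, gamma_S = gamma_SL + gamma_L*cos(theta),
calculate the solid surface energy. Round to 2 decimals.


gamma_S = 19.2 + 68.8 * cos(35)
= 75.56 mN/m

75.56


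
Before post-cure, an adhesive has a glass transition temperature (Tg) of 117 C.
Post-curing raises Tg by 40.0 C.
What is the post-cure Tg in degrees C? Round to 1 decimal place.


Tg_post = Tg_base + delta_Tg
= 117 + 40.0
= 157.0 C

157.0


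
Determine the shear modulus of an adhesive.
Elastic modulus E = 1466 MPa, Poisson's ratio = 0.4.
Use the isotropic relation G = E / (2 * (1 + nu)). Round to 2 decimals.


G = 1466 / (2*(1+0.4)) = 1466 / 2.80
= 523.57 MPa

523.57


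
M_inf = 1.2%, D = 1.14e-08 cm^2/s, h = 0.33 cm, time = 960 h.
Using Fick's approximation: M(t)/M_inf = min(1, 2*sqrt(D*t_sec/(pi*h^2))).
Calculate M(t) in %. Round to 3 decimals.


t = 3456000 s
ratio = min(1, 2*sqrt(1.14e-08*3456000/(pi*0.1089)))
= 0.678704
M(t) = 1.2 * 0.678704 = 0.814%

0.814


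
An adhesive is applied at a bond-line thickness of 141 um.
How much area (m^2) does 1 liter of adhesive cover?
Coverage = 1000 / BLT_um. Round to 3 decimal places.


Coverage = 1000 / 141 = 7.092 m^2

7.092


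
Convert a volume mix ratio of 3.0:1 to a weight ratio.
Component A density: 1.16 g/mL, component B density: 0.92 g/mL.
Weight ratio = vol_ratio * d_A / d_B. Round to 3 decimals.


= 3.0 * 1.16 / 0.92 = 3.783

3.783


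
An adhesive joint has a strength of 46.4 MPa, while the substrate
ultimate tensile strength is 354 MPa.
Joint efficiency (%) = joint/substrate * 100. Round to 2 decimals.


Efficiency = 46.4 / 354 * 100
= 13.11%

13.11


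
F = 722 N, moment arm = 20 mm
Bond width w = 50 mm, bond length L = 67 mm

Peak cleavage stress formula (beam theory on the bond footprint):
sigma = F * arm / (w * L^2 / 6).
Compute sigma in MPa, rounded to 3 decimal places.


sigma = (722 * 20) / (50 * 4489 / 6)
= 14440 * 6 / 224450
= 86640 / 224450
= 0.386 MPa

0.386


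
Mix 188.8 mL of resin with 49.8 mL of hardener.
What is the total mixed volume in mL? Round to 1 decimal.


Total = 188.8 + 49.8 = 238.6 mL

238.6


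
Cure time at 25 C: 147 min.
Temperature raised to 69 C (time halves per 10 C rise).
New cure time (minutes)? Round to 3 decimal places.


Acceleration factor = 2^(44/10) = 21.1121
New time = 147 / 21.1121 = 6.963 min

6.963


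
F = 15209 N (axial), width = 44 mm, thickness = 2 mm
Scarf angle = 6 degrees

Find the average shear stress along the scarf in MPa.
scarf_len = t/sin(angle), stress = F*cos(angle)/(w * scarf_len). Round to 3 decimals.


scarf_len = 2/sin(6 deg) = 19.1335
cos(6 deg) = 0.994522
stress = 15209*0.994522/(44*19.1335) = 17.967 MPa

17.967


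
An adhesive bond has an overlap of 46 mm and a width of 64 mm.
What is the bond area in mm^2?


Bond area = overlap * width
= 46 * 64
= 2944 mm^2

2944


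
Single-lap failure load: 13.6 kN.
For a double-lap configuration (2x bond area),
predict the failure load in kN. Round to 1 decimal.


Failure load = 13.6 * 2 = 27.2 kN

27.2


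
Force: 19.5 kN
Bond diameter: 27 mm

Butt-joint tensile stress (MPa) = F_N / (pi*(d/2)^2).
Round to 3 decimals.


F_N = 19.5 * 1000 = 19500.0 N
A = pi*(13.5)^2 = 572.5553 mm^2
stress = 19500.0 / 572.5553 = 34.058 MPa

34.058


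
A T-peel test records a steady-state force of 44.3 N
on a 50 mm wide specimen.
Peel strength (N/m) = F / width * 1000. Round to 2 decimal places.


Peel strength = 44.3 / 50 * 1000
= 886.00 N/m

886.00


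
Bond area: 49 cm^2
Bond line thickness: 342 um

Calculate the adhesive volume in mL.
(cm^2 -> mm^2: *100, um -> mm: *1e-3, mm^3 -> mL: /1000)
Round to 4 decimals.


V = 49*100 * 342*1e-3 / 1000
= 1.6758 mL

1.6758


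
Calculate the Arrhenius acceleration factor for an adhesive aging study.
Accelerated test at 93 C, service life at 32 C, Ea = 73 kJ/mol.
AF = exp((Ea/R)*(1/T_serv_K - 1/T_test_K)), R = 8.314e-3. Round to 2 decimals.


T_test = 366.15 K, T_serv = 305.15 K
Ea/R = 73 / 0.008314 = 8780.37
AF = exp(8780.37 * (1/305.15 - 1/366.15))
= 120.75

120.75


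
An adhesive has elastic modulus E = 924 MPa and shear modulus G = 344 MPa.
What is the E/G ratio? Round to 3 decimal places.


E/G = 924 / 344 = 2.686

2.686


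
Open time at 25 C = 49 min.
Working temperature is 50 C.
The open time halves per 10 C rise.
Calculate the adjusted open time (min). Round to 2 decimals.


factor = 2^((50 - 25) / 10) = 5.6569
ot = 49 / 5.6569 = 8.66 min

8.66


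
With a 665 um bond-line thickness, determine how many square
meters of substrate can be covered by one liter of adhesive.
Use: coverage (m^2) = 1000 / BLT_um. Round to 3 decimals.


Coverage = 1000 / 665 = 1.504 m^2

1.504


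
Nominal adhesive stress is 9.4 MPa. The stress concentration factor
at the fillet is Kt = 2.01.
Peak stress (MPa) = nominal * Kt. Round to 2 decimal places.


Peak = 9.4 * 2.01 = 18.89 MPa

18.89


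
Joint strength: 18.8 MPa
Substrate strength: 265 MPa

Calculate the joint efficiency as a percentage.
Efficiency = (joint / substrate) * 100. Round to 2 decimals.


Efficiency = (18.8 / 265) * 100 = 7.09%

7.09


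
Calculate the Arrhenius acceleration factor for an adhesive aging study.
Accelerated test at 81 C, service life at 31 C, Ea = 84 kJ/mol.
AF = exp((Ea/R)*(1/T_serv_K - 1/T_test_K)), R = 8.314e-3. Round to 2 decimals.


T_test = 354.15 K, T_serv = 304.15 K
Ea/R = 84 / 0.008314 = 10103.44
AF = exp(10103.44 * (1/304.15 - 1/354.15))
= 108.84

108.84


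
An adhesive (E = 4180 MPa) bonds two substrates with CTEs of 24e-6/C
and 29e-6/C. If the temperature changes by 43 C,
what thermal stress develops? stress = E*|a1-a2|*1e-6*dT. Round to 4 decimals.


Stress = 4180 * |24 - 29| * 1e-6 * 43
= 0.8987 MPa

0.8987


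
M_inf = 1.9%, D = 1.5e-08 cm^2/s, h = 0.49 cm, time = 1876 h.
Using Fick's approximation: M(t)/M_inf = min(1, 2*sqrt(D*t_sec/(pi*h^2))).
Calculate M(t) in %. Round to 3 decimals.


t = 6753600 s
ratio = min(1, 2*sqrt(1.5e-08*6753600/(pi*0.2401)))
= 0.732947
M(t) = 1.9 * 0.732947 = 1.393%

1.393


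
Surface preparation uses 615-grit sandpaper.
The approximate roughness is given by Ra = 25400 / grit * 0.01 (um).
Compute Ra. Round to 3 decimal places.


Ra = 25400 / 615 * 0.01
= 254 / 615
= 0.413 um

0.413


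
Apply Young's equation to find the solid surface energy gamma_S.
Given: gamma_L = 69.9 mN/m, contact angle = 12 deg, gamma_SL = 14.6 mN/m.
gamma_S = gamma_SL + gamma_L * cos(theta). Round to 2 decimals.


theta_rad = 12 * pi/180 = 0.209440
gamma_S = 14.6 + 69.9 * cos(0.209440)
= 82.97 mN/m

82.97


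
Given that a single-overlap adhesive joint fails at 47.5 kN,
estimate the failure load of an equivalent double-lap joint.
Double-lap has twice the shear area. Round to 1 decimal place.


Double-lap factor = 2
Expected load = 47.5 * 2 = 95.0 kN

95.0


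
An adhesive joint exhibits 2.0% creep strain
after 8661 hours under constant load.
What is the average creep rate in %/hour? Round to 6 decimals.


Creep rate = strain / time
= 2.0 / 8661
= 0.000231 %/h

0.000231


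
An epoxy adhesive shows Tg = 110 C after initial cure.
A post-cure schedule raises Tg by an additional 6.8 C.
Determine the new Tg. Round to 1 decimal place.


New Tg = 110 + 6.8
= 116.8 C

116.8


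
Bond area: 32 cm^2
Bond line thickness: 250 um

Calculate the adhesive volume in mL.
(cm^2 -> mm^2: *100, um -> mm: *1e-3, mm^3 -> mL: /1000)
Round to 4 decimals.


V = 32*100 * 250*1e-3 / 1000
= 0.8000 mL

0.8000
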